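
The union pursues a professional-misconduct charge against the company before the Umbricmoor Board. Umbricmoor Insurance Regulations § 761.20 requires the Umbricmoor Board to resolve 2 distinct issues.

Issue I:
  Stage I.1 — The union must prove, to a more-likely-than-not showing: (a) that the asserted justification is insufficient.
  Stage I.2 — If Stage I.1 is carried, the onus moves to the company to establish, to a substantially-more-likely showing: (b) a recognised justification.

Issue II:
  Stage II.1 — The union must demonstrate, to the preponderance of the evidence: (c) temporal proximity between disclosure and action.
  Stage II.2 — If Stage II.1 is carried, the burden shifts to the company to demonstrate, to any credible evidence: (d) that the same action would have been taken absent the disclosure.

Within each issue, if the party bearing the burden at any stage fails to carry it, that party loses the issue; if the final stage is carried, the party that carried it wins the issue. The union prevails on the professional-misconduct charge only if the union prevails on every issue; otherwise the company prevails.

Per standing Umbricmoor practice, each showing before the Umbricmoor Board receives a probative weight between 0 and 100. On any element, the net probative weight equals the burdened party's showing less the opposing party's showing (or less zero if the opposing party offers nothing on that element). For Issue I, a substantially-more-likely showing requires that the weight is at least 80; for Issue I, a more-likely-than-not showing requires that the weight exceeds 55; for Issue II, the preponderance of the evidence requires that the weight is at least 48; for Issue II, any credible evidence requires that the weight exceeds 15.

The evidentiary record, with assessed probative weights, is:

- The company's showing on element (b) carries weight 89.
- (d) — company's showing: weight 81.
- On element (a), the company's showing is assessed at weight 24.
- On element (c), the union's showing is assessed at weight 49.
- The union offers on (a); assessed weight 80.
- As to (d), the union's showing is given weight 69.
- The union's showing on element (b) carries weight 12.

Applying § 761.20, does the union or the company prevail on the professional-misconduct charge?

— Issue I —
Stage I.1 (union, a more-likely-than-not showing, weight exceeds 55): (a) net 80−24=56 > 55 — meets.
  All elements met. The burden passes to the company.
Stage I.2 (company, a substantially-more-likely showing, weight is at least 80): (b) net 89−12=77 < 80 — fails.
  Not every element is met, so the company fails to carry Stage I.2.
The union prevails on this issue.
— Issue II —
Stage II.1 (union, the preponderance of the evidence, weight is at least 48): (c) 49 ≥ 48 — meets.
  The union carries Stage II.1; the company now bears the burden.
Stage II.2 (company, any credible evidence, weight exceeds 15): (d) net 81−69=12 ≤ 15 — fails.
  Not every element is met, so the company fails to carry Stage II.2.
The analysis ends at Stage II.2; the union prevails on this issue.
Per-issue: Issue I → union; Issue II → union. The union must prevail on every issue; overall, the union prevails.

union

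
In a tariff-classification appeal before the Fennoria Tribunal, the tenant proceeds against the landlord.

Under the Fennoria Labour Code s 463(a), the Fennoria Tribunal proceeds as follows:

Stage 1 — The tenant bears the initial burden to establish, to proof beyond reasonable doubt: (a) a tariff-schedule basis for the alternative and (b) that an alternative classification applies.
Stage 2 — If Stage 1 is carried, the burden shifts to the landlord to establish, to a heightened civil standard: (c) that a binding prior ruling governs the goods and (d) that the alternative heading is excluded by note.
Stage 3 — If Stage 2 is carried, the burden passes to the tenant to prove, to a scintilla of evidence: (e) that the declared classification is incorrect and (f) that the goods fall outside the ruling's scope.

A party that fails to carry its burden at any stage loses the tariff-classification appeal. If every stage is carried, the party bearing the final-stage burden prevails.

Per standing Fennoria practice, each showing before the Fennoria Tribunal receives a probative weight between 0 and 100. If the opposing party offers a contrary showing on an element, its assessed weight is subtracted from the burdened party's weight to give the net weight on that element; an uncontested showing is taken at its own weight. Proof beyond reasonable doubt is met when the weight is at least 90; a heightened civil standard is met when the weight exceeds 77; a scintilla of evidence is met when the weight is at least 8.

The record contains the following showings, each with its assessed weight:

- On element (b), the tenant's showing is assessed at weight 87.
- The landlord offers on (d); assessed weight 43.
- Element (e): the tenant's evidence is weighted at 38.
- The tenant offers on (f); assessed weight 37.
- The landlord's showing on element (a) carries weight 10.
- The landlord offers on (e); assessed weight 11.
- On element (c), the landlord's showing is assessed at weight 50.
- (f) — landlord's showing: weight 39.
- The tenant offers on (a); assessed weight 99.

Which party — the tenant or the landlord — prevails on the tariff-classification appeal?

landlord

Stage 1 — burden on tenant; standard: proof beyond reasonable doubt (weight is at least 90).
    (a): 99 − 10 = 89 < 90 [not met]
    (b): 87 < 90 [not met]
  Stage 1 not carried; the tenant fails its burden.
The landlord prevails.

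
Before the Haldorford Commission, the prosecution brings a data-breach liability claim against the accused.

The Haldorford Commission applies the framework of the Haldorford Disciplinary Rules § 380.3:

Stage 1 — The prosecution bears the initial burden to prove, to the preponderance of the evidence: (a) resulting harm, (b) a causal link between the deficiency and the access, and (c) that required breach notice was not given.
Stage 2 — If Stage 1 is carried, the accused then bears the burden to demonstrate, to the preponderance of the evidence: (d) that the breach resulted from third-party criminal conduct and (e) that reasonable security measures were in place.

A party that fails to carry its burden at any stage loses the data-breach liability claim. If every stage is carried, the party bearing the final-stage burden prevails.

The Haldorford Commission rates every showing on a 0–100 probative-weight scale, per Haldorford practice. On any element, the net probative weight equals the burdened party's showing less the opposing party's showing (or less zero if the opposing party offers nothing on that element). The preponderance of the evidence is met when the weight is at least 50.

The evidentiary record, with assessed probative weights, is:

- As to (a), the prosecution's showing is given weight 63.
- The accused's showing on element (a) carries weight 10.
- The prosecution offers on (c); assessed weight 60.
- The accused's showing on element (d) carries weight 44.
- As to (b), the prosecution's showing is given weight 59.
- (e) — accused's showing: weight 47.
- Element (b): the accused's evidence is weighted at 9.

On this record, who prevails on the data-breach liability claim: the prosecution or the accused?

prosecution

Stage 1 (prosecution, the preponderance of the evidence, weight is at least 50): (a) net 63−10=53 ≥ 50 — meets; (b) net 59−9=50 ≥ 50 — meets; (c) 60 ≥ 50 — meets.
  The prosecution carries Stage 1; the accused now bears the burden.
Stage 2 (accused, the preponderance of the evidence, weight is at least 50): (d) 44 < 50 — fails; (e) 47 < 50 — fails.
  Stage 2 not carried; the accused fails its burden.
The analysis ends at Stage 2; the prosecution prevails.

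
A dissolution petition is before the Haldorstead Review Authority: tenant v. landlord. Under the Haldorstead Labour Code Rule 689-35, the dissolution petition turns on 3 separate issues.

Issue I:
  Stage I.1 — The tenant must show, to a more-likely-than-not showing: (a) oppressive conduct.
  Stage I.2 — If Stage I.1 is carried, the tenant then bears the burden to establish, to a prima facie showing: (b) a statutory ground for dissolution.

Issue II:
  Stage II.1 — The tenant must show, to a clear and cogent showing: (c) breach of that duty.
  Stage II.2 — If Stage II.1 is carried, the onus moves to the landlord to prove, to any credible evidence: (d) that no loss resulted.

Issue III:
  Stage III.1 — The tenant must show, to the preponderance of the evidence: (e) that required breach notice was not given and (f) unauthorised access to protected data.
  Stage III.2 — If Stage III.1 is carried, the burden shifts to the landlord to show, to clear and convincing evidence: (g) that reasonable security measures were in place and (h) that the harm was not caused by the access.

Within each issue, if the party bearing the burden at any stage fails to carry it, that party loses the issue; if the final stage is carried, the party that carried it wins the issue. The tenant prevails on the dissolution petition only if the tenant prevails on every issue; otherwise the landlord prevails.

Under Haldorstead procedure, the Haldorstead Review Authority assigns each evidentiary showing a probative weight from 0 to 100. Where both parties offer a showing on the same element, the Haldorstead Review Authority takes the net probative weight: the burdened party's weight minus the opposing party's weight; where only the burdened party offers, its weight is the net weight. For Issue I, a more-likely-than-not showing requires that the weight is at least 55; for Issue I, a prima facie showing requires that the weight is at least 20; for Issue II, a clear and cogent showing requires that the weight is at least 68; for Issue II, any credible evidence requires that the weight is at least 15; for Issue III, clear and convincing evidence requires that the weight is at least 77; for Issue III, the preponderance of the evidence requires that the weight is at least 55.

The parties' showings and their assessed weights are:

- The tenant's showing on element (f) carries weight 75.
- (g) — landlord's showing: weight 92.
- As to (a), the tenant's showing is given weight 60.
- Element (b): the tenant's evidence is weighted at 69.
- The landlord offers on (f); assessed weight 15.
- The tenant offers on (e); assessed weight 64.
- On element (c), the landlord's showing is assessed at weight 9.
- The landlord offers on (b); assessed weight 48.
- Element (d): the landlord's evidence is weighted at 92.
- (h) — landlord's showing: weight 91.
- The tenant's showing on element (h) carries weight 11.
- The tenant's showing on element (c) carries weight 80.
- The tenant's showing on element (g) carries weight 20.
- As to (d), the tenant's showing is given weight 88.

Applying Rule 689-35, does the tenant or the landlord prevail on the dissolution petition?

tenant

— Issue I —
At Stage I.1 the tenant must meet a more-likely-than-not showing (weight is at least 55): on (a) the weight is 60, which does reach 55, so (a) meets the standard.
  All elements met. The tenant retains the burden for Stage I.2.
At Stage I.2 the tenant must meet a prima facie showing (weight is at least 20): on (b) the weight is 69 less the opposing 48 gives net 21, which does reach 20, so (b) meets the standard.
  Stage I.2 carried; the final stage is satisfied.
With every stage satisfied, the tenant prevails on this issue.
— Issue II —
Stage II.1 (tenant, a clear and cogent showing, weight is at least 68): (c) net 80−9=71 ≥ 68 — meets.
  All elements met. The burden passes to the landlord.
Stage II.2 (landlord, any credible evidence, weight is at least 15): (d) net 92−88=4 < 15 — fails.
  Not every element is met, so the landlord fails to carry Stage II.2.
The analysis ends at Stage II.2; the tenant prevails on this issue.
— Issue III —
Stage III.1 — burden on tenant; standard: the preponderance of the evidence (weight is at least 55).
    (e): 64 ≥ 55 [met]
    (f): 75 − 15 = 60 ≥ 55 [met]
  All elements met. The burden passes to the landlord.
Stage III.2 — burden on landlord; standard: clear and convincing evidence (weight is at least 77).
    (g): 92 − 20 = 72 < 77 [not met]
    (h): 91 − 11 = 80 ≥ 77 [met]
  The landlord does not carry Stage III.2.
So the tenant prevails on this issue.
Per-issue: Issue I → tenant; Issue II → tenant; Issue III → tenant. The tenant must prevail on every issue; overall, the tenant prevails.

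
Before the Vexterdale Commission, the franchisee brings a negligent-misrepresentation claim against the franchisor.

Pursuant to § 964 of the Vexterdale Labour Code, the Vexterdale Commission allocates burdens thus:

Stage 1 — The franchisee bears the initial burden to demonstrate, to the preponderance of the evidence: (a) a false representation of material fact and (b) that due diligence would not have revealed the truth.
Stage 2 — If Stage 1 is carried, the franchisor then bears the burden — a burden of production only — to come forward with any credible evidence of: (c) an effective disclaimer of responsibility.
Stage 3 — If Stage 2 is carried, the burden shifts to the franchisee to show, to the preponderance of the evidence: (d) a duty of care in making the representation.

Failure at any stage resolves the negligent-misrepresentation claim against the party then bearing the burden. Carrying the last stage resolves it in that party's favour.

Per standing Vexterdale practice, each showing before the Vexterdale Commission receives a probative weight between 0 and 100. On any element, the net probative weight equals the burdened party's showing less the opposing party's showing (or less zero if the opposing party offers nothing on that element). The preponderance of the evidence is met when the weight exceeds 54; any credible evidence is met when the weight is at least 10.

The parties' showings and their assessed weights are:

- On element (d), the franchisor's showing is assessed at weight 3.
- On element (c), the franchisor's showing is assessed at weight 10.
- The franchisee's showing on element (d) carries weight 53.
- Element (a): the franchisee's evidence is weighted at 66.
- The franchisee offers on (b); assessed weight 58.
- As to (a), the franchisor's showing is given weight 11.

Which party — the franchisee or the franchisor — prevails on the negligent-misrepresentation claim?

franchisor

Stage 1 (franchisee, the preponderance of the evidence, weight exceeds 54): (a) net 66−11=55 > 54 — meets; (b) 58 > 54 — meets.
  Stage 1 is satisfied; the onus moves to the franchisor.
Stage 2 (franchisor, any credible evidence, weight is at least 10): (c) 10 ≥ 10 — meets.
  All elements met. The burden passes to the franchisee.
Stage 3 (franchisee, the preponderance of the evidence, weight exceeds 54): (d) net 53−3=50 ≤ 54 — fails.
  The franchisee does not carry Stage 3.
The analysis ends at Stage 3; the franchisor prevails.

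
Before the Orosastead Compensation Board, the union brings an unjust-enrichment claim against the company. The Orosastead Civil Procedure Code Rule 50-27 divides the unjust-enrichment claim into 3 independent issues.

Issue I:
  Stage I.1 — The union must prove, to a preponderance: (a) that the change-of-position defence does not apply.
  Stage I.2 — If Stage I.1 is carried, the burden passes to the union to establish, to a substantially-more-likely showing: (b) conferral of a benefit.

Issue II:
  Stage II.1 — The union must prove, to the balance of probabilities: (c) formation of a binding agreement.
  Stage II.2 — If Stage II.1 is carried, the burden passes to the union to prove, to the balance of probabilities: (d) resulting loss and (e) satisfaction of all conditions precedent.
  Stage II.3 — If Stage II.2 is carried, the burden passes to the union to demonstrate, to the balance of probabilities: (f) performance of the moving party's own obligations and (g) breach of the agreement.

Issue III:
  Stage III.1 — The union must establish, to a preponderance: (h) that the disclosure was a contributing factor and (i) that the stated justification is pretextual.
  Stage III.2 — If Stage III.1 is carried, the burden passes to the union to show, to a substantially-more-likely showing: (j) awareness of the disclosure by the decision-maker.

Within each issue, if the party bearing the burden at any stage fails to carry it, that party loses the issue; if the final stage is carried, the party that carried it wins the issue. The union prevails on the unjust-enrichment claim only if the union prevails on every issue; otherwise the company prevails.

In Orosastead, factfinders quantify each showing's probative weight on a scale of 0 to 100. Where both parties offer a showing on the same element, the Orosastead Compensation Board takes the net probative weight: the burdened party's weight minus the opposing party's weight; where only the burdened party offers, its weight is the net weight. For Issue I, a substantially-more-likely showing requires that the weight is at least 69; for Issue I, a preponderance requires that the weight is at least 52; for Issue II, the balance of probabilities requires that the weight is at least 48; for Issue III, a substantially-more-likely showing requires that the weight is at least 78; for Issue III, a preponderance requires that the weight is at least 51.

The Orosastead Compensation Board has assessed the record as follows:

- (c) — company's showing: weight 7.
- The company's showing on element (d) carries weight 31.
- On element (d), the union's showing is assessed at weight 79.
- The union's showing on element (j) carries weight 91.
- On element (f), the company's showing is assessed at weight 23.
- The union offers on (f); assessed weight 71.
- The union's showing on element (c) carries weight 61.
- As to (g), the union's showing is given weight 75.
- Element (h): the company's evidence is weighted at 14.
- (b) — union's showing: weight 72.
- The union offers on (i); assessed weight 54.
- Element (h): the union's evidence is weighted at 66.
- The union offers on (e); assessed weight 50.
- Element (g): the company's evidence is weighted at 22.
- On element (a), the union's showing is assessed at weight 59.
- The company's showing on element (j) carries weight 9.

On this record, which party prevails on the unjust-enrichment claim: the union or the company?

union

— Issue I —
Stage I.1 (union, a preponderance, weight is at least 52): (a) 59 ≥ 52 — meets.
  Stage I.1 is satisfied; the union continues to bear the burden.
Stage I.2 (union, a substantially-more-likely showing, weight is at least 69): (b) 72 ≥ 69 — meets.
  Stage I.2 carried; the final stage is satisfied.
With every stage satisfied, the union prevails on this issue.
— Issue II —
At Stage II.1 the union must meet the balance of probabilities (weight is at least 48): on (c) the weight is 61 less the opposing 7 gives net 54, which does reach 48, so (c) meets the standard.
  Stage II.1 is satisfied; the union continues to bear the burden.
At Stage II.2 the union must meet the balance of probabilities (weight is at least 48): on (d) the weight is 79 less the opposing 31 gives net 48, ≥ 48, so (d) meets the standard; on (e) the weight is 50, ≥ 48, so (e) meets the standard.
  Stage II.2 carried; the burden remains with the union.
At Stage II.3 the union must meet the balance of probabilities (weight is at least 48): on (f) the weight is 71 less the opposing 23 gives net 48, ≥ 48, so (f) meets the standard; on (g) the weight is 75 less the opposing 22 gives net 53, which does reach 48, so (g) meets the standard.
  Stage II.3 carried; the final stage is satisfied.
With every stage satisfied, the union prevails on this issue.
— Issue III —
Stage III.1 — burden on union; standard: a preponderance (weight is at least 51).
    (h): 66 − 14 = 52 ≥ 51 [met]
    (i): 54 ≥ 51 [met]
  All elements met. The union retains the burden for Stage III.2.
Stage III.2 — burden on union; standard: a substantially-more-likely showing (weight is at least 78).
    (j): 91 − 9 = 82 ≥ 78 [met]
  Stage III.2 carried; the final stage is satisfied.
Every stage carried; the union prevails on this issue.
Per-issue: Issue I → union; Issue II → union; Issue III → union. The union must prevail on every issue; overall, the union prevails.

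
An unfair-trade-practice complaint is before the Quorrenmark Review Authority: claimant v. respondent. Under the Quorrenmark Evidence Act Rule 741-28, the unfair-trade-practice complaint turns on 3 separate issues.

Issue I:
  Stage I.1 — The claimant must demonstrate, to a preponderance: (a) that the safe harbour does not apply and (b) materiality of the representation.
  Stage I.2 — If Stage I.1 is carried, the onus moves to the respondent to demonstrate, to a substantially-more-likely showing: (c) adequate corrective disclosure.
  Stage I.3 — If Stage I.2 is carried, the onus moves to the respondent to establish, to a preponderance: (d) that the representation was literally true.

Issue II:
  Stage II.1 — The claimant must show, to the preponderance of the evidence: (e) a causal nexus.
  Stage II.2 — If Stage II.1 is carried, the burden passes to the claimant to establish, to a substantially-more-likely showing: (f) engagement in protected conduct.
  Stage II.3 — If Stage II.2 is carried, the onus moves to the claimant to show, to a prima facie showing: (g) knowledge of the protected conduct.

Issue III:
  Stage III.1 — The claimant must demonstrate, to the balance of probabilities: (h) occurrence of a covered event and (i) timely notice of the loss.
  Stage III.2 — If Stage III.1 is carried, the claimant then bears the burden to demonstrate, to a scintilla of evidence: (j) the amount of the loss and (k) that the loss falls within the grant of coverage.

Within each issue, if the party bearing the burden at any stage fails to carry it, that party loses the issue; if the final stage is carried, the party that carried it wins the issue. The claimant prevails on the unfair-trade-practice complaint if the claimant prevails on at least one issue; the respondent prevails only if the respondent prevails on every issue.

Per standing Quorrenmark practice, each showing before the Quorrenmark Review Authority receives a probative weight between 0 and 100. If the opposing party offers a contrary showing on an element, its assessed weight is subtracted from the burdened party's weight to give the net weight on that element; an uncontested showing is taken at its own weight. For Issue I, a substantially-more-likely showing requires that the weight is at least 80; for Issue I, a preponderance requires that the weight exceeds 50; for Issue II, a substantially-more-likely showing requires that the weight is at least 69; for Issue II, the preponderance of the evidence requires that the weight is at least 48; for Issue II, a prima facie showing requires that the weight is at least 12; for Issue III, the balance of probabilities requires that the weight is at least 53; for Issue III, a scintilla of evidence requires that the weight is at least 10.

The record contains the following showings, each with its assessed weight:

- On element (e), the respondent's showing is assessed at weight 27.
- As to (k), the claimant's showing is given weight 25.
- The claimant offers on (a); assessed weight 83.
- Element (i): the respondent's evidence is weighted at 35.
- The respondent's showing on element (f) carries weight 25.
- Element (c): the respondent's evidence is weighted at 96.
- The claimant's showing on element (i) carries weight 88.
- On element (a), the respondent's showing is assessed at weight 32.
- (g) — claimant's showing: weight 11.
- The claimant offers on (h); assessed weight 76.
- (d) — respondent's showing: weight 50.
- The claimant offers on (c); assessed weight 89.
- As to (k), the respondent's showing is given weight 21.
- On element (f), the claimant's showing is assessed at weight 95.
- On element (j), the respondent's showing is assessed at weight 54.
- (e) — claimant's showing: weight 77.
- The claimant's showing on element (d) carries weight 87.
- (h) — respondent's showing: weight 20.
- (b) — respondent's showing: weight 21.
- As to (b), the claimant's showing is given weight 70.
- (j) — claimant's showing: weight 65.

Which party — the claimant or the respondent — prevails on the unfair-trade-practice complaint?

— Issue I —
Stage I.1 — burden on claimant; standard: a preponderance (weight exceeds 50).
    (a): 83 − 32 = 51 > 50 [met]
    (b): 70 − 21 = 49 ≤ 50 [not met]
  The claimant does not carry Stage I.1.
The analysis ends at Stage I.1; the respondent prevails on this issue.
— Issue II —
At Stage II.1 the claimant must meet the preponderance of the evidence (weight is at least 48): on (e) the weight is 77 less the opposing 27 gives net 50, which does reach 48, so (e) meets the standard.
  All elements met. The claimant retains the burden for Stage II.2.
At Stage II.2 the claimant must meet a substantially-more-likely showing (weight is at least 69): on (f) the weight is 95 less the opposing 25 gives net 70, which does reach 69, so (f) meets the standard.
  Stage II.2 is satisfied; the claimant continues to bear the burden.
At Stage II.3 the claimant must meet a prima facie showing (weight is at least 12): on (g) the weight is 11, < 12, so (g) does not meet the standard.
  Stage II.3 not carried; the claimant fails its burden.
So the respondent prevails on this issue.
— Issue III —
Stage III.1 (claimant, the balance of probabilities, weight is at least 53): (h) net 76−20=56 ≥ 53 — meets; (i) net 88−35=53 ≥ 53 — meets.
  Stage III.1 is satisfied; the claimant continues to bear the burden.
Stage III.2 (claimant, a scintilla of evidence, weight is at least 10): (j) net 65−54=11 ≥ 10 — meets; (k) net 25−21=4 < 10 — fails.
  The claimant does not carry Stage III.2.
So the respondent prevails on this issue.
Per-issue: Issue I → respondent; Issue II → respondent; Issue III → respondent. The claimant must prevail on at least one issue; overall, the respondent prevails.

respondent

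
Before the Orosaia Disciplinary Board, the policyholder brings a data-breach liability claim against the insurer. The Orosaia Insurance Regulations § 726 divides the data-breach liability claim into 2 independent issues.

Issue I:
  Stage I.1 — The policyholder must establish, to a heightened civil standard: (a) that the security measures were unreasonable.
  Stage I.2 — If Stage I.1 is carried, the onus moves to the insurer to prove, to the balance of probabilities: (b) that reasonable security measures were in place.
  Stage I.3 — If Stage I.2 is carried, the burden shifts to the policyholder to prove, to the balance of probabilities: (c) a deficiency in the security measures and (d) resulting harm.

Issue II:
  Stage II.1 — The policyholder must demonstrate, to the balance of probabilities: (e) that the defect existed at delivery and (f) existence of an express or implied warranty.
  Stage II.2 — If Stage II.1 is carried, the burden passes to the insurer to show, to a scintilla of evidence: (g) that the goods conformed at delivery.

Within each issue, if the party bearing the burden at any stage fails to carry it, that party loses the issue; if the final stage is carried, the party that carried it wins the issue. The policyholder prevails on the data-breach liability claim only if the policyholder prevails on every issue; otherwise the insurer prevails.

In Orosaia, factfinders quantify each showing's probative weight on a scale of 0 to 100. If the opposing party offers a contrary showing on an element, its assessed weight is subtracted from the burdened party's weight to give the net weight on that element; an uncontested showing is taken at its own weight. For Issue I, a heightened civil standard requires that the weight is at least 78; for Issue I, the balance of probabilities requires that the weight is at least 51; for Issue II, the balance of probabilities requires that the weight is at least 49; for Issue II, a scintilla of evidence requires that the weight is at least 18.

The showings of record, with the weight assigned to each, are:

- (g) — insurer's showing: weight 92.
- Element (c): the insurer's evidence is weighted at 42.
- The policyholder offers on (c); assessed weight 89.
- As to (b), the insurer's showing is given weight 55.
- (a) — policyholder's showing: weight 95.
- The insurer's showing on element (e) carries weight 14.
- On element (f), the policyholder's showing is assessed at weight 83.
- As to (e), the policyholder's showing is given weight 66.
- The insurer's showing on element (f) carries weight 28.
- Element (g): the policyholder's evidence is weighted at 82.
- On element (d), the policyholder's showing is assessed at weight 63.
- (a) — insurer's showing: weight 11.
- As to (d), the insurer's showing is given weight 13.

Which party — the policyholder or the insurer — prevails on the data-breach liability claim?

insurer

— Issue I —
Stage I.1 (policyholder, a heightened civil standard, weight is at least 78): (a) net 95−11=84 ≥ 78 — meets.
  Stage I.1 carried; the burden shifts to the insurer.
Stage I.2 (insurer, the balance of probabilities, weight is at least 51): (b) 55 ≥ 51 — meets.
  Stage I.2 is satisfied; the onus moves to the policyholder.
Stage I.3 (policyholder, the balance of probabilities, weight is at least 51): (c) net 89−42=47 < 51 — fails; (d) net 63−13=50 < 51 — fails.
  The policyholder does not carry Stage I.3.
So the insurer prevails on this issue.
— Issue II —
At Stage II.1 the policyholder must meet the balance of probabilities (weight is at least 49): on (e) the weight is 66 less the opposing 14 gives net 52, which does reach 49, so (e) meets the standard; on (f) the weight is 83 less the opposing 28 gives net 55, which does reach 49, so (f) meets the standard.
  Stage II.1 is satisfied; the onus moves to the insurer.
At Stage II.2 the insurer must meet a scintilla of evidence (weight is at least 18): on (g) the weight is 92 less the opposing 82 gives net 10, < 18, so (g) does not meet the standard.
  Not every element is met, so the insurer fails to carry Stage II.2.
So the policyholder prevails on this issue.
Per-issue: Issue I → insurer; Issue II → policyholder. The policyholder must prevail on every issue; overall, the insurer prevails.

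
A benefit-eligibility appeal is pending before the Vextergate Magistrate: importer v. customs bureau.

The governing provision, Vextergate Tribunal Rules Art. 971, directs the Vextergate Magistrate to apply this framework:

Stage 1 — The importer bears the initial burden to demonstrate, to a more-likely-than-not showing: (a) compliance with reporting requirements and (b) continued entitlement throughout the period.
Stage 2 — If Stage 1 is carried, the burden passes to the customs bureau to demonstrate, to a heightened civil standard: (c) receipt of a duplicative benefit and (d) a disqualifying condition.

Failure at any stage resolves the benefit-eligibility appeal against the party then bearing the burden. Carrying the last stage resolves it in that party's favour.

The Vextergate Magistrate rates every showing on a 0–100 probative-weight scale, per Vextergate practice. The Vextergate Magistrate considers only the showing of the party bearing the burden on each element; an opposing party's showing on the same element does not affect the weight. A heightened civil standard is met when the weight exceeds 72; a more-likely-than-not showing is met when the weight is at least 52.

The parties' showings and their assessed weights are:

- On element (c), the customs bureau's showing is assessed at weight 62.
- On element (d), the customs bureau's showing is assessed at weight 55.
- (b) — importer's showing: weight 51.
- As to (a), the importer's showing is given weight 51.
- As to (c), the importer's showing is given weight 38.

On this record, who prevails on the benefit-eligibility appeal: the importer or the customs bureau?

At Stage 1 the importer must meet a more-likely-than-not showing (weight is at least 52): on (a) the weight is 51, which does not reach 52, so (a) does not meet the standard; on (b) the weight is 51, which does not reach 52, so (b) does not meet the standard.
  Stage 1 not carried; the importer fails its burden.
So the customs bureau prevails.

customs bureau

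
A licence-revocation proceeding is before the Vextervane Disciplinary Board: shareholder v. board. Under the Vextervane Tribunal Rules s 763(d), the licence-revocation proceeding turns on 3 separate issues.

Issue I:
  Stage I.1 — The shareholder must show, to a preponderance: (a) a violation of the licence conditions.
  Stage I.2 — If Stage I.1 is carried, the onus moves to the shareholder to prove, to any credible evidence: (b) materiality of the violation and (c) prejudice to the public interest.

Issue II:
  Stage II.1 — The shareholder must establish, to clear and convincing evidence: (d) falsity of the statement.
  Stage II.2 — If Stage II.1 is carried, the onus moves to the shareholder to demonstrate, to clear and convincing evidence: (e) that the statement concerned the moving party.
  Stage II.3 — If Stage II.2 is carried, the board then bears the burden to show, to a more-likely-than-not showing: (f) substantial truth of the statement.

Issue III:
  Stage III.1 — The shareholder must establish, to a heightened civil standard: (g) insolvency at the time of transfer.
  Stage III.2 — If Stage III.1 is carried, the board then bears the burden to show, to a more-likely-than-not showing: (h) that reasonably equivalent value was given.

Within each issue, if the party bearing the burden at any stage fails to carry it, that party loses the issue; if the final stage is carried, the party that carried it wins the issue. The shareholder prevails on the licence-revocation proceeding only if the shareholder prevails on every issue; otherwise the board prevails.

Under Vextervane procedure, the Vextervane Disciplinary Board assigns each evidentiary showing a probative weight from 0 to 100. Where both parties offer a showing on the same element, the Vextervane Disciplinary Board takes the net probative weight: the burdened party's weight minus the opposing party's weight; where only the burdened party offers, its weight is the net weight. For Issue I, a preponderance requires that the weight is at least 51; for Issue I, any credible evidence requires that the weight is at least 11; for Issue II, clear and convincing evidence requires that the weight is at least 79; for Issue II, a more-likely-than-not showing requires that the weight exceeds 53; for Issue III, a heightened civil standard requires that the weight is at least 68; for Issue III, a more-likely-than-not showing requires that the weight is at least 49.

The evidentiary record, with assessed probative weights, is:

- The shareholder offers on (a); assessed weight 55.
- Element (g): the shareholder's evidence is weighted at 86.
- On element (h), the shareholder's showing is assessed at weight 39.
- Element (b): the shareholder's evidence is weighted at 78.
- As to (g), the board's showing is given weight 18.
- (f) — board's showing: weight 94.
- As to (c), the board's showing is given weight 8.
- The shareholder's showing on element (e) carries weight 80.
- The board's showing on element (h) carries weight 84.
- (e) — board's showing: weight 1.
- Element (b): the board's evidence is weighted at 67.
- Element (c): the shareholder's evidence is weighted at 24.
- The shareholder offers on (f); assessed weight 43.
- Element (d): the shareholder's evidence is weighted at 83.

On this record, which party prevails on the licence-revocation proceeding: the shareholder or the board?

shareholder

— Issue I —
At Stage I.1 the shareholder must meet a preponderance (weight is at least 51): on (a) the weight is 55, which does reach 51, so (a) meets the standard.
  Stage I.1 is satisfied; the shareholder continues to bear the burden.
At Stage I.2 the shareholder must meet any credible evidence (weight is at least 11): on (b) the weight is 78 less the opposing 67 gives net 11, which does reach 11, so (b) meets the standard; on (c) the weight is 24 less the opposing 8 gives net 16, ≥ 11, so (c) meets the standard.
  Stage I.2 carried; the final stage is satisfied.
With every stage satisfied, the shareholder prevails on this issue.
— Issue II —
Stage II.1 — burden on shareholder; standard: clear and convincing evidence (weight is at least 79).
    (d): 83 ≥ 79 [met]
  All elements met. The shareholder retains the burden for Stage II.2.
Stage II.2 — burden on shareholder; standard: clear and convincing evidence (weight is at least 79).
    (e): 80 − 1 = 79 ≥ 79 [met]
  All elements met. The burden passes to the board.
Stage II.3 — burden on board; standard: a more-likely-than-not showing (weight exceeds 53).
    (f): 94 − 43 = 51 ≤ 53 [not met]
  Stage II.3 not carried; the board fails its burden.
The analysis ends at Stage II.3; the shareholder prevails on this issue.
— Issue III —
Stage III.1 (shareholder, a heightened civil standard, weight is at least 68): (g) net 86−18=68 ≥ 68 — meets.
  All elements met. The burden passes to the board.
Stage III.2 (board, a more-likely-than-not showing, weight is at least 49): (h) net 84−39=45 < 49 — fails.
  Stage III.2 not carried; the board fails its burden.
The shareholder prevails on this issue.
Per-issue: Issue I → shareholder; Issue II → shareholder; Issue III → shareholder. The shareholder must prevail on every issue; overall, the shareholder prevails.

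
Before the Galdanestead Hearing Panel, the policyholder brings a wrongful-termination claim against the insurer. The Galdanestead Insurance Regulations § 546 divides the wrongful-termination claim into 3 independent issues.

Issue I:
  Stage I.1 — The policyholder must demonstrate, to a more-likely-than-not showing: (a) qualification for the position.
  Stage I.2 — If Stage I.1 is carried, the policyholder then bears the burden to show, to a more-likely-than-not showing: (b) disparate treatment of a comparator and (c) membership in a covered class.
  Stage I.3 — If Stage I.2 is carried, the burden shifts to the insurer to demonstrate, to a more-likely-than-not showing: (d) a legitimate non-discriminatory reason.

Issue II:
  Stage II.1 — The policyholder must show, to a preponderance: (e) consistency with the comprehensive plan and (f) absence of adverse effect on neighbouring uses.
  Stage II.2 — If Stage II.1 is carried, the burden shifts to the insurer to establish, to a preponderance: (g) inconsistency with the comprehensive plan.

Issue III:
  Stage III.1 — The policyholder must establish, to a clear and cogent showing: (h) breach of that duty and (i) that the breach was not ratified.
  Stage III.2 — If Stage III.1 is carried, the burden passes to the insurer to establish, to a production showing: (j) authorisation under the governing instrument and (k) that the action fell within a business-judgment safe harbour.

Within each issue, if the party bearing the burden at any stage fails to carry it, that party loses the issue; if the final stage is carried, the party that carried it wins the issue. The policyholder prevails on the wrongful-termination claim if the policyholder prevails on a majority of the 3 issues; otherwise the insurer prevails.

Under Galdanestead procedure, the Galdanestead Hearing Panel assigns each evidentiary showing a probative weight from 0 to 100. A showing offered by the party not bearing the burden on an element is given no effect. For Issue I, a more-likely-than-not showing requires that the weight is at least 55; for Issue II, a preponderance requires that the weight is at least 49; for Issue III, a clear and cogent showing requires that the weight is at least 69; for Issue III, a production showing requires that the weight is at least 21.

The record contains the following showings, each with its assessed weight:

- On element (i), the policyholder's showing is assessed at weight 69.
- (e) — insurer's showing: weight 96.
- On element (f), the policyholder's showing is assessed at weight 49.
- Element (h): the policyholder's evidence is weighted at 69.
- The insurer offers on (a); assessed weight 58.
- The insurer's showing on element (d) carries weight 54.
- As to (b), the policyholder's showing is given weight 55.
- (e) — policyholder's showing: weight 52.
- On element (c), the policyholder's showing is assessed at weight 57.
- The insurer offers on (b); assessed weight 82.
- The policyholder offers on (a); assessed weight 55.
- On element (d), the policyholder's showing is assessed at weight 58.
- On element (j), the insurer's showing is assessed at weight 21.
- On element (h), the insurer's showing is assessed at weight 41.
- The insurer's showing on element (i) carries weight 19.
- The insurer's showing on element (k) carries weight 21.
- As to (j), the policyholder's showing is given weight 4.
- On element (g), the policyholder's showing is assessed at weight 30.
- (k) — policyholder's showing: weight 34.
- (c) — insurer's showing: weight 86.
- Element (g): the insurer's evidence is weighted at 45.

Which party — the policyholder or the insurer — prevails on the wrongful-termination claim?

— Issue I —
Stage I.1 — burden on policyholder; standard: a more-likely-than-not showing (weight is at least 55).
    (a): 55 (insurer's 58 disregarded) ≥ 55 [met]
  Stage I.1 carried; the burden remains with the policyholder.
Stage I.2 — burden on policyholder; standard: a more-likely-than-not showing (weight is at least 55).
    (b): 55 (insurer's 82 disregarded) ≥ 55 [met]
    (c): 57 (insurer's 86 disregarded) ≥ 55 [met]
  All elements met. The burden passes to the insurer.
Stage I.3 — burden on insurer; standard: a more-likely-than-not showing (weight is at least 55).
    (d): 54 (policyholder's 58 disregarded) < 55 [not met]
  Not every element is met, so the insurer fails to carry Stage I.3.
The policyholder prevails on this issue.
— Issue II —
At Stage II.1 the policyholder must meet a preponderance (weight is at least 49): on (e) the weight is 52 (the insurer's 96 is given no effect), which does reach 49, so (e) meets the standard; on (f) the weight is 49, ≥ 49, so (f) meets the standard.
  Stage II.1 is satisfied; the onus moves to the insurer.
At Stage II.2 the insurer must meet a preponderance (weight is at least 49): on (g) the weight is 45 (the policyholder's 30 is given no effect), which does not reach 49, so (g) does not meet the standard.
  Stage II.2 not carried; the insurer fails its burden.
So the policyholder prevails on this issue.
— Issue III —
Stage III.1 — burden on policyholder; standard: a clear and cogent showing (weight is at least 69).
    (h): 69 (insurer's 41 disregarded) ≥ 69 [met]
    (i): 69 (insurer's 19 disregarded) ≥ 69 [met]
  All elements met. The burden passes to the insurer.
Stage III.2 — burden on insurer; standard: a production showing (weight is at least 21).
    (j): 21 (policyholder's 4 disregarded) ≥ 21 [met]
    (k): 21 (policyholder's 34 disregarded) ≥ 21 [met]
  All elements met at the final stage.
All stages carried — the insurer prevails on this issue.
Per-issue: Issue I → policyholder; Issue II → policyholder; Issue III → insurer. The policyholder must prevail on a majority of issues; overall, the policyholder prevails.

policyholder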